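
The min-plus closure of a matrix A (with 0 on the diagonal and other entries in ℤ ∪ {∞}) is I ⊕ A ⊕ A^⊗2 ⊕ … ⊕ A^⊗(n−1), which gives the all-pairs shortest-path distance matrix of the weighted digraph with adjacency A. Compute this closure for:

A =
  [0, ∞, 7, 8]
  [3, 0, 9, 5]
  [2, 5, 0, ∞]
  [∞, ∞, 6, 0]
Closure =
  [0, 12, 7, 8]
  [3, 0, 9, 5]
  [2, 5, 0, 10]
  [8, 11, 6, 0]

This is the Floyd-Warshall all-pairs shortest-path computation. For each intermediate vertex k = 0, 1, …, 3, update dist[i][j] ← min(dist[i][j], dist[i][k] + dist[k][j]). The final matrix gives, for each (i, j), the minimum total weight of any directed path from i to j (possibly empty when i = j).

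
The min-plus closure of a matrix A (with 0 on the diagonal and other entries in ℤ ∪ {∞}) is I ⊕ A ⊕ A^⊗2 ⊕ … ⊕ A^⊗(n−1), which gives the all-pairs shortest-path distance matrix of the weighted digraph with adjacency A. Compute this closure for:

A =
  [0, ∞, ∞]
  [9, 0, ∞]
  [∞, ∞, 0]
Closure =
  [0, ∞, ∞]
  [9, 0, ∞]
  [∞, ∞, 0]

This is the Floyd-Warshall all-pairs shortest-path computation. For each intermediate vertex k = 0, 1, …, 2, update dist[i][j] ← min(dist[i][j], dist[i][k] + dist[k][j]). The final matrix gives, for each (i, j), the minimum total weight of any directed path from i to j (possibly empty when i = j).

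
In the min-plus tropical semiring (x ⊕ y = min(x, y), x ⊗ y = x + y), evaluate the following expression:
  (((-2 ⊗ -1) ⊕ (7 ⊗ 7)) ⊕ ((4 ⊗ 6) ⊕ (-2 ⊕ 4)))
(((-2 ⊗ -1) ⊕ (7 ⊗ 7)) ⊕ ((4 ⊗ 6) ⊕ (-2 ⊕ 4))) = -3

Expand innermost to outermost. Recall ⊕ takes the minimum of its arguments and ⊗ takes their sum. Working out the expression (((-2 ⊗ -1) ⊕ (7 ⊗ 7)) ⊕ ((4 ⊗ 6) ⊕ (-2 ⊕ 4))) gives -3.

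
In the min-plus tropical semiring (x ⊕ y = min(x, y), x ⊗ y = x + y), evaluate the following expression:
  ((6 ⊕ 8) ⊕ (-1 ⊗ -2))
((6 ⊕ 8) ⊕ (-1 ⊗ -2)) = -3

Expand innermost to outermost. Recall ⊕ takes the minimum of its arguments and ⊗ takes their sum. Working out the expression ((6 ⊕ 8) ⊕ (-1 ⊗ -2)) gives -3.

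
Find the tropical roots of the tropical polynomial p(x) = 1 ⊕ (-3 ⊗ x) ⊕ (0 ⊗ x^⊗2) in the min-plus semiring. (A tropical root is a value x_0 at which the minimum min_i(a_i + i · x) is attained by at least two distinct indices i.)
Roots: {-3, 4}

Each tropical root is a break point of the lower envelope of the lines y = a_i + i · x (there are 3 lines, with slopes 0, 1, ..., 2). Only the lines that attain the minimum somewhere contribute to roots; other lines are dominated. Here the surviving (envelope) indices are i = 2, i = 1, i = 0.
Intersections between consecutive envelope lines give the roots: for adjacent envelope indices i < j the intersection is x = (a_i − a_j) / (j − i). Reading off the sorted break points: {-3, 4}.
Verification: at each break x_0, at least two indices attain the minimum of min_i(a_i + i · x_0).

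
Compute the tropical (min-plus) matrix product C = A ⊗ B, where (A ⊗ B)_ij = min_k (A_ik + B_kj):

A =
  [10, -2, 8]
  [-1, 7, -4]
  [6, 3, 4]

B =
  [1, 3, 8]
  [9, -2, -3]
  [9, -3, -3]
A ⊗ B =
  [7, -4, -5]
  [0, -7, -7]
  [7, 1, 0]

Apply the min-plus product entry-by-entry:
  C[0][0] = min over k of (A[0][0] + B[0][0] = 10 + 1 = 11, A[0][1] + B[1][0] = -2 + 9 = 7, A[0][2] + B[2][0] = 8 + 9 = 17) = 7 (attained at k = 1)
  C[0][1] = min over k of (A[0][0] + B[0][1] = 10 + 3 = 13, A[0][1] + B[1][1] = -2 + -2 = -4, A[0][2] + B[2][1] = 8 + -3 = 5) = -4 (attained at k = 1)
  C[0][2] = min over k of (A[0][0] + B[0][2] = 10 + 8 = 18, A[0][1] + B[1][2] = -2 + -3 = -5, A[0][2] + B[2][2] = 8 + -3 = 5) = -5 (attained at k = 1)
  C[1][0] = min over k of (A[1][0] + B[0][0] = -1 + 1 = 0, A[1][1] + B[1][0] = 7 + 9 = 16, A[1][2] + B[2][0] = -4 + 9 = 5) = 0 (attained at k = 0)
  C[1][1] = min over k of (A[1][0] + B[0][1] = -1 + 3 = 2, A[1][1] + B[1][1] = 7 + -2 = 5, A[1][2] + B[2][1] = -4 + -3 = -7) = -7 (attained at k = 2)
  C[1][2] = min over k of (A[1][0] + B[0][2] = -1 + 8 = 7, A[1][1] + B[1][2] = 7 + -3 = 4, A[1][2] + B[2][2] = -4 + -3 = -7) = -7 (attained at k = 2)
  C[2][0] = min over k of (A[2][0] + B[0][0] = 6 + 1 = 7, A[2][1] + B[1][0] = 3 + 9 = 12, A[2][2] + B[2][0] = 4 + 9 = 13) = 7 (attained at k = 0)
  C[2][1] = min over k of (A[2][0] + B[0][1] = 6 + 3 = 9, A[2][1] + B[1][1] = 3 + -2 = 1, A[2][2] + B[2][1] = 4 + -3 = 1) = 1 (attained at k = 1)
  C[2][2] = min over k of (A[2][0] + B[0][2] = 6 + 8 = 14, A[2][1] + B[1][2] = 3 + -3 = 0, A[2][2] + B[2][2] = 4 + -3 = 1) = 0 (attained at k = 1)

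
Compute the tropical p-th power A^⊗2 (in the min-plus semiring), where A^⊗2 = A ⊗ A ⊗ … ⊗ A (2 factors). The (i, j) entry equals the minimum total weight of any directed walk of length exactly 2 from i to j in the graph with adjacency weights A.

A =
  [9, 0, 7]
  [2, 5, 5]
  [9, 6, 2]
A^⊗2 =
  [2, 5, 5]
  [7, 2, 7]
  [8, 8, 4]

Each entry (A^⊗2)_ij equals the minimum over all length-2 walks i = v_0 → v_1 → … → v_2 = j of Σ_t A[v_t][v_{t+1}]. For example, for (i, j) = (0, 2) we minimise over 3 possible intermediate vertex sequences; the minimum is 5, attained along the walk 0 → 1 → 2.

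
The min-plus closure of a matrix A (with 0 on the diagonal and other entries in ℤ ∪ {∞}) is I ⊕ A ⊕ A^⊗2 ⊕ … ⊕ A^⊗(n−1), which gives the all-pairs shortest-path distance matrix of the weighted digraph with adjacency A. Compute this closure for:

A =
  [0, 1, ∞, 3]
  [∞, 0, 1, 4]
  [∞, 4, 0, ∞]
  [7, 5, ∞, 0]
Closure =
  [0, 1, 2, 3]
  [11, 0, 1, 4]
  [15, 4, 0, 8]
  [7, 5, 6, 0]

This is the Floyd-Warshall all-pairs shortest-path computation. For each intermediate vertex k = 0, 1, …, 3, update dist[i][j] ← min(dist[i][j], dist[i][k] + dist[k][j]). The final matrix gives, for each (i, j), the minimum total weight of any directed path from i to j (possibly empty when i = j).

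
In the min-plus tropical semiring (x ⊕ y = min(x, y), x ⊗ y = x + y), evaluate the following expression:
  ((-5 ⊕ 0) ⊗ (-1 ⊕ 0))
((-5 ⊕ 0) ⊗ (-1 ⊕ 0)) = -6

Expand innermost to outermost. Recall ⊕ takes the minimum of its arguments and ⊗ takes their sum. Working out the expression ((-5 ⊕ 0) ⊗ (-1 ⊕ 0)) gives -6.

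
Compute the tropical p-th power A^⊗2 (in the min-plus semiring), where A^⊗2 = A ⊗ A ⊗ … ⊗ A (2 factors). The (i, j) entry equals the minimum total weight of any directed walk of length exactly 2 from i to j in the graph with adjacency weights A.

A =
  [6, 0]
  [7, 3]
A^⊗2 =
  [7, 3]
  [10, 6]

Each entry (A^⊗2)_ij equals the minimum over all length-2 walks i = v_0 → v_1 → … → v_2 = j of Σ_t A[v_t][v_{t+1}]. For example, for (i, j) = (0, 1) we minimise over 2 possible intermediate vertex sequences; the minimum is 3, attained along the walk 0 → 1 → 1.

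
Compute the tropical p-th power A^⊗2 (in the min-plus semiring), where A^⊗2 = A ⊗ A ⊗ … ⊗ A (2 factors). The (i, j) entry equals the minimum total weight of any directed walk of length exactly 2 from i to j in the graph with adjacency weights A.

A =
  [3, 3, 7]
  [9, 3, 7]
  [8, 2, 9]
A^⊗2 =
  [6, 6, 10]
  [12, 6, 10]
  [11, 5, 9]

Each entry (A^⊗2)_ij equals the minimum over all length-2 walks i = v_0 → v_1 → … → v_2 = j of Σ_t A[v_t][v_{t+1}]. For example, for (i, j) = (0, 2) we minimise over 3 possible intermediate vertex sequences; the minimum is 10, attained along the walk 0 → 0 → 2.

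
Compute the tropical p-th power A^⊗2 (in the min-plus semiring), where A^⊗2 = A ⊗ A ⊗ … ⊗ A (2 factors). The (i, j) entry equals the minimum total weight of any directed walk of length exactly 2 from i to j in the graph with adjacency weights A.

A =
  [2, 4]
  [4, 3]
A^⊗2 =
  [4, 6]
  [6, 6]

Each entry (A^⊗2)_ij equals the minimum over all length-2 walks i = v_0 → v_1 → … → v_2 = j of Σ_t A[v_t][v_{t+1}]. For example, for (i, j) = (0, 1) we minimise over 2 possible intermediate vertex sequences; the minimum is 6, attained along the walk 0 → 0 → 1.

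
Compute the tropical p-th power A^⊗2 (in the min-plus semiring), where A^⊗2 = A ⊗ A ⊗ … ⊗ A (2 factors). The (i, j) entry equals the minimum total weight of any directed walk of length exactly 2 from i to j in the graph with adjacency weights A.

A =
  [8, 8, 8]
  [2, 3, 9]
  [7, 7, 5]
A^⊗2 =
  [10, 11, 13]
  [5, 6, 10]
  [9, 10, 10]

Each entry (A^⊗2)_ij equals the minimum over all length-2 walks i = v_0 → v_1 → … → v_2 = j of Σ_t A[v_t][v_{t+1}]. For example, for (i, j) = (0, 2) we minimise over 3 possible intermediate vertex sequences; the minimum is 13, attained along the walk 0 → 2 → 2.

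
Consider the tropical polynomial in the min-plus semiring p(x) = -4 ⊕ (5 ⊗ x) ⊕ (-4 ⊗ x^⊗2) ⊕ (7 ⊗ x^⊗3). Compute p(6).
p(6) = -4

A tropical monomial a ⊗ x^⊗i evaluates to a + i · x. Evaluating each term at x = 6:
  Term 0 contributes -4 + 0 · 6 = -4
  Term 1 contributes 5 + 1 · 6 = 11
  Term 2 contributes -4 + 2 · 6 = 8
  Term 3 contributes 7 + 3 · 6 = 25
p(6) = ⊕ of these = min[-4, 11, 8, 25] = -4.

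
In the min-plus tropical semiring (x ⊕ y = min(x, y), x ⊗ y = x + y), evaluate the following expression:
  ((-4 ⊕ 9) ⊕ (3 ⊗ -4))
((-4 ⊕ 9) ⊕ (3 ⊗ -4)) = -4

Expand innermost to outermost. Recall ⊕ takes the minimum of its arguments and ⊗ takes their sum. Working out the expression ((-4 ⊕ 9) ⊕ (3 ⊗ -4)) gives -4.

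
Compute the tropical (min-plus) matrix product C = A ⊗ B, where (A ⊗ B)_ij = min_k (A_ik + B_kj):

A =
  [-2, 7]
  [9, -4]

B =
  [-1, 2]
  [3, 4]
A ⊗ B =
  [-3, 0]
  [-1, 0]

Apply the min-plus product entry-by-entry:
  C[0][0] = min over k of (A[0][0] + B[0][0] = -2 + -1 = -3, A[0][1] + B[1][0] = 7 + 3 = 10) = -3 (attained at k = 0)
  C[0][1] = min over k of (A[0][0] + B[0][1] = -2 + 2 = 0, A[0][1] + B[1][1] = 7 + 4 = 11) = 0 (attained at k = 0)
  C[1][0] = min over k of (A[1][0] + B[0][0] = 9 + -1 = 8, A[1][1] + B[1][0] = -4 + 3 = -1) = -1 (attained at k = 1)
  C[1][1] = min over k of (A[1][0] + B[0][1] = 9 + 2 = 11, A[1][1] + B[1][1] = -4 + 4 = 0) = 0 (attained at k = 1)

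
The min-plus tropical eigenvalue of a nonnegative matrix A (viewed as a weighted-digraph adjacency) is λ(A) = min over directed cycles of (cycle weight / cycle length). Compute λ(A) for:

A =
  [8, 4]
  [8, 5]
λ(A) = 5

Enumerate directed cycles and compute their means (weight / length). Sample:
  cycle 0 → 0: weight = 8, length = 1, mean = 8/1 ≈ 8.000
  cycle 1 → 1: weight = 5, length = 1, mean = 5/1 ≈ 5.000
  cycle 0 → 1 → 0: weight = 12, length = 2, mean = 12/2 ≈ 6.000
  cycle 1 → 0 → 1: weight = 12, length = 2, mean = 12/2 ≈ 6.000
Minimum mean = 5.000, attained e.g. along the cycle 1 → 1 with weight 5 and length 1. So λ(A) = 5/1 = 5.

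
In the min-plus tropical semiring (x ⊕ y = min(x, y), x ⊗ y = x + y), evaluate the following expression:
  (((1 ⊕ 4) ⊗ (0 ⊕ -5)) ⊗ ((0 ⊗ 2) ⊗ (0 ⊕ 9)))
(((1 ⊕ 4) ⊗ (0 ⊕ -5)) ⊗ ((0 ⊗ 2) ⊗ (0 ⊕ 9))) = -2

Expand innermost to outermost. Recall ⊕ takes the minimum of its arguments and ⊗ takes their sum. Working out the expression (((1 ⊕ 4) ⊗ (0 ⊕ -5)) ⊗ ((0 ⊗ 2) ⊗ (0 ⊕ 9))) gives -2.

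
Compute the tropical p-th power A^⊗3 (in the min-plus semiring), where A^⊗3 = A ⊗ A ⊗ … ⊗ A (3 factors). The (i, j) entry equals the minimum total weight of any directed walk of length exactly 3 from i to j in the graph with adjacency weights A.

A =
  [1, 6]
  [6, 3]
A^⊗3 =
  [3, 8]
  [8, 9]

Each entry (A^⊗3)_ij equals the minimum over all length-3 walks i = v_0 → v_1 → … → v_3 = j of Σ_t A[v_t][v_{t+1}]. For example, for (i, j) = (0, 1) we minimise over 4 possible intermediate vertex sequences; the minimum is 8, attained along the walk 0 → 0 → 0 → 1.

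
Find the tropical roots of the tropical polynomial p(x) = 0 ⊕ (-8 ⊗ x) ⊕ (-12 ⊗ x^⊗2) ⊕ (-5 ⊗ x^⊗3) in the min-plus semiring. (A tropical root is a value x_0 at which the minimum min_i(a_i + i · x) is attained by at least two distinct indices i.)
Roots: {-7, 4, 8}

Each tropical root is a break point of the lower envelope of the lines y = a_i + i · x (there are 4 lines, with slopes 0, 1, ..., 3). Only the lines that attain the minimum somewhere contribute to roots; other lines are dominated. Here the surviving (envelope) indices are i = 3, i = 2, i = 1, i = 0.
Intersections between consecutive envelope lines give the roots: for adjacent envelope indices i < j the intersection is x = (a_i − a_j) / (j − i). Reading off the sorted break points: {-7, 4, 8}.
Verification: at each break x_0, at least two indices attain the minimum of min_i(a_i + i · x_0).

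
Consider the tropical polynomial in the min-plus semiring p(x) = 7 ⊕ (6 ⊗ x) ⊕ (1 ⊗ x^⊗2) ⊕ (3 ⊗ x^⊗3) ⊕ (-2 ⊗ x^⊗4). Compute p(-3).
p(-3) = -14

A tropical monomial a ⊗ x^⊗i evaluates to a + i · x. Evaluating each term at x = -3:
  Term 0 contributes 7 + 0 · -3 = 7
  Term 1 contributes 6 + 1 · -3 = 3
  Term 2 contributes 1 + 2 · -3 = -5
  Term 3 contributes 3 + 3 · -3 = -6
  Term 4 contributes -2 + 4 · -3 = -14
p(-3) = ⊕ of these = min[7, 3, -5, -6, -14] = -14.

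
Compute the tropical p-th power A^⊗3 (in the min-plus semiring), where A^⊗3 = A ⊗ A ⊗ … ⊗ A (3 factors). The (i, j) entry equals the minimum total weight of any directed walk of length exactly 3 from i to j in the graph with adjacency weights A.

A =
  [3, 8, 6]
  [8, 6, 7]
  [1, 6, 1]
A^⊗3 =
  [8, 13, 8]
  [9, 14, 9]
  [3, 8, 3]

Each entry (A^⊗3)_ij equals the minimum over all length-3 walks i = v_0 → v_1 → … → v_3 = j of Σ_t A[v_t][v_{t+1}]. For example, for (i, j) = (0, 2) we minimise over 9 possible intermediate vertex sequences; the minimum is 8, attained along the walk 0 → 2 → 2 → 2.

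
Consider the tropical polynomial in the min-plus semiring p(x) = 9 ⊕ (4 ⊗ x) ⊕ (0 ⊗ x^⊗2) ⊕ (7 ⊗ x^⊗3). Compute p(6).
p(6) = 9

A tropical monomial a ⊗ x^⊗i evaluates to a + i · x. Evaluating each term at x = 6:
  Term 0 contributes 9 + 0 · 6 = 9
  Term 1 contributes 4 + 1 · 6 = 10
  Term 2 contributes 0 + 2 · 6 = 12
  Term 3 contributes 7 + 3 · 6 = 25
p(6) = ⊕ of these = min[9, 10, 12, 25] = 9.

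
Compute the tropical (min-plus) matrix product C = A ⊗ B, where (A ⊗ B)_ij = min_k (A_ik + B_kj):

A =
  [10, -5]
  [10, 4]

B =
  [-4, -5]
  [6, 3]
A ⊗ B =
  [1, -2]
  [6, 5]

Apply the min-plus product entry-by-entry:
  C[0][0] = min over k of (A[0][0] + B[0][0] = 10 + -4 = 6, A[0][1] + B[1][0] = -5 + 6 = 1) = 1 (attained at k = 1)
  C[0][1] = min over k of (A[0][0] + B[0][1] = 10 + -5 = 5, A[0][1] + B[1][1] = -5 + 3 = -2) = -2 (attained at k = 1)
  C[1][0] = min over k of (A[1][0] + B[0][0] = 10 + -4 = 6, A[1][1] + B[1][0] = 4 + 6 = 10) = 6 (attained at k = 0)
  C[1][1] = min over k of (A[1][0] + B[0][1] = 10 + -5 = 5, A[1][1] + B[1][1] = 4 + 3 = 7) = 5 (attained at k = 0)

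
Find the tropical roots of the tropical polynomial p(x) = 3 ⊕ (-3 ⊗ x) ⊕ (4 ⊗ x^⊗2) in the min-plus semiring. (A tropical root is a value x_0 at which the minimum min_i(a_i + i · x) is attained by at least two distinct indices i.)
Roots: {-7, 6}

Each tropical root is a break point of the lower envelope of the lines y = a_i + i · x (there are 3 lines, with slopes 0, 1, ..., 2). Only the lines that attain the minimum somewhere contribute to roots; other lines are dominated. Here the surviving (envelope) indices are i = 2, i = 1, i = 0.
Intersections between consecutive envelope lines give the roots: for adjacent envelope indices i < j the intersection is x = (a_i − a_j) / (j − i). Reading off the sorted break points: {-7, 6}.
Verification: at each break x_0, at least two indices attain the minimum of min_i(a_i + i · x_0).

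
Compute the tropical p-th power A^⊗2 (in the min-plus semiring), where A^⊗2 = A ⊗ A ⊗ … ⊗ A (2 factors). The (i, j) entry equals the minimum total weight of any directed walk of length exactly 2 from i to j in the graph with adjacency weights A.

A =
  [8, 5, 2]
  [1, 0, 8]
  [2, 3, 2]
A^⊗2 =
  [4, 5, 4]
  [1, 0, 3]
  [4, 3, 4]

Each entry (A^⊗2)_ij equals the minimum over all length-2 walks i = v_0 → v_1 → … → v_2 = j of Σ_t A[v_t][v_{t+1}]. For example, for (i, j) = (0, 2) we minimise over 3 possible intermediate vertex sequences; the minimum is 4, attained along the walk 0 → 2 → 2.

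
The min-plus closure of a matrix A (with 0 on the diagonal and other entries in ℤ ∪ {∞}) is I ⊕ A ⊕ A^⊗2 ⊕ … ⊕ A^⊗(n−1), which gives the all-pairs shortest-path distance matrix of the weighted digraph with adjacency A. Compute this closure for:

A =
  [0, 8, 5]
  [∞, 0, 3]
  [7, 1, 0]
Closure =
  [0, 6, 5]
  [10, 0, 3]
  [7, 1, 0]

This is the Floyd-Warshall all-pairs shortest-path computation. For each intermediate vertex k = 0, 1, …, 2, update dist[i][j] ← min(dist[i][j], dist[i][k] + dist[k][j]). The final matrix gives, for each (i, j), the minimum total weight of any directed path from i to j (possibly empty when i = j).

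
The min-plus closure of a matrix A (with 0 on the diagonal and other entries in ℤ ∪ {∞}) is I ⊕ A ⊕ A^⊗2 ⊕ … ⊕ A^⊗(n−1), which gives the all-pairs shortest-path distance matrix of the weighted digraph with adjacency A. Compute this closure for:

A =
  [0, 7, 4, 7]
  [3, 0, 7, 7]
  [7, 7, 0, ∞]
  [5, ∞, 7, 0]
Closure =
  [0, 7, 4, 7]
  [3, 0, 7, 7]
  [7, 7, 0, 14]
  [5, 12, 7, 0]

This is the Floyd-Warshall all-pairs shortest-path computation. For each intermediate vertex k = 0, 1, …, 3, update dist[i][j] ← min(dist[i][j], dist[i][k] + dist[k][j]). The final matrix gives, for each (i, j), the minimum total weight of any directed path from i to j (possibly empty when i = j).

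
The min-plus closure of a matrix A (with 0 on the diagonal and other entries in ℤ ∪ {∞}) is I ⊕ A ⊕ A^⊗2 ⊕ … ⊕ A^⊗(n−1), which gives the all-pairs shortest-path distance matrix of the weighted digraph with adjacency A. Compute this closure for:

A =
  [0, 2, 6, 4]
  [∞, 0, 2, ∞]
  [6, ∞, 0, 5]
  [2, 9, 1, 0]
Closure =
  [0, 2, 4, 4]
  [8, 0, 2, 7]
  [6, 8, 0, 5]
  [2, 4, 1, 0]

This is the Floyd-Warshall all-pairs shortest-path computation. For each intermediate vertex k = 0, 1, …, 3, update dist[i][j] ← min(dist[i][j], dist[i][k] + dist[k][j]). The final matrix gives, for each (i, j), the minimum total weight of any directed path from i to j (possibly empty when i = j).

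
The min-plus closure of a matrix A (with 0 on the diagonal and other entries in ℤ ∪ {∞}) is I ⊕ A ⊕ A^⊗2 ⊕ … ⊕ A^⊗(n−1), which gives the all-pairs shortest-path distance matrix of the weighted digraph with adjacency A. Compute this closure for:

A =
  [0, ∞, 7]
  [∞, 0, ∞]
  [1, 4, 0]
Closure =
  [0, 11, 7]
  [∞, 0, ∞]
  [1, 4, 0]

This is the Floyd-Warshall all-pairs shortest-path computation. For each intermediate vertex k = 0, 1, …, 2, update dist[i][j] ← min(dist[i][j], dist[i][k] + dist[k][j]). The final matrix gives, for each (i, j), the minimum total weight of any directed path from i to j (possibly empty when i = j).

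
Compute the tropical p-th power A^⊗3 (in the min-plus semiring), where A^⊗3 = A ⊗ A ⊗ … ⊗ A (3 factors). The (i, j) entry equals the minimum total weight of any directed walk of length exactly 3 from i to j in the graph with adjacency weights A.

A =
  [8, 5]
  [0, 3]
A^⊗3 =
  [8, 10]
  [5, 8]

Each entry (A^⊗3)_ij equals the minimum over all length-3 walks i = v_0 → v_1 → … → v_3 = j of Σ_t A[v_t][v_{t+1}]. For example, for (i, j) = (0, 1) we minimise over 4 possible intermediate vertex sequences; the minimum is 10, attained along the walk 0 → 1 → 0 → 1.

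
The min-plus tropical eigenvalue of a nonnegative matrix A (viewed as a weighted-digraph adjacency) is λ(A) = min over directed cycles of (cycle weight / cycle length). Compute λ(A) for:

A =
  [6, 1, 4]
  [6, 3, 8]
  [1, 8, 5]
λ(A) = 5/2

Enumerate directed cycles and compute their means (weight / length). Sample:
  cycle 0 → 0: weight = 6, length = 1, mean = 6/1 ≈ 6.000
  cycle 1 → 1: weight = 3, length = 1, mean = 3/1 ≈ 3.000
  cycle 2 → 2: weight = 5, length = 1, mean = 5/1 ≈ 5.000
  cycle 0 → 1 → 0: weight = 7, length = 2, mean = 7/2 ≈ 3.500
  cycle 0 → 2 → 0: weight = 5, length = 2, mean = 5/2 ≈ 2.500
  cycle 1 → 0 → 1: weight = 7, length = 2, mean = 7/2 ≈ 3.500
Minimum mean = 2.500, attained e.g. along the cycle 0 → 2 → 0 with weight 5 and length 2. So λ(A) = 5/2 = 5/2.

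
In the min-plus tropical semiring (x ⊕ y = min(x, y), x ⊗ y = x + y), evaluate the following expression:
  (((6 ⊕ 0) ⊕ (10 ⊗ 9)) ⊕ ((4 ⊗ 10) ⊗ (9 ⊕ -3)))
(((6 ⊕ 0) ⊕ (10 ⊗ 9)) ⊕ ((4 ⊗ 10) ⊗ (9 ⊕ -3))) = 0

Expand innermost to outermost. Recall ⊕ takes the minimum of its arguments and ⊗ takes their sum. Working out the expression (((6 ⊕ 0) ⊕ (10 ⊗ 9)) ⊕ ((4 ⊗ 10) ⊗ (9 ⊕ -3))) gives 0.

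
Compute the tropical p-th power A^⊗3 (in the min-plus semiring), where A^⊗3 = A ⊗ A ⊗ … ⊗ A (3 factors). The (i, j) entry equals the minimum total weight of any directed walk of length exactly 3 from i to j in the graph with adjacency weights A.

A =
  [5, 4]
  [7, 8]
A^⊗3 =
  [15, 14]
  [17, 16]

Each entry (A^⊗3)_ij equals the minimum over all length-3 walks i = v_0 → v_1 → … → v_3 = j of Σ_t A[v_t][v_{t+1}]. For example, for (i, j) = (0, 1) we minimise over 4 possible intermediate vertex sequences; the minimum is 14, attained along the walk 0 → 0 → 0 → 1.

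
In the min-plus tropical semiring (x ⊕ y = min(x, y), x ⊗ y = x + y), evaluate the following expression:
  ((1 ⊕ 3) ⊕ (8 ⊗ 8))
((1 ⊕ 3) ⊕ (8 ⊗ 8)) = 1

Expand innermost to outermost. Recall ⊕ takes the minimum of its arguments and ⊗ takes their sum. Working out the expression ((1 ⊕ 3) ⊕ (8 ⊗ 8)) gives 1.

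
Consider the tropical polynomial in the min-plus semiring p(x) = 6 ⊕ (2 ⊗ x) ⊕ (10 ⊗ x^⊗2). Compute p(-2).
p(-2) = 0

A tropical monomial a ⊗ x^⊗i evaluates to a + i · x. Evaluating each term at x = -2:
  Term 0 contributes 6 + 0 · -2 = 6
  Term 1 contributes 2 + 1 · -2 = 0
  Term 2 contributes 10 + 2 · -2 = 6
p(-2) = ⊕ of these = min[6, 0, 6] = 0.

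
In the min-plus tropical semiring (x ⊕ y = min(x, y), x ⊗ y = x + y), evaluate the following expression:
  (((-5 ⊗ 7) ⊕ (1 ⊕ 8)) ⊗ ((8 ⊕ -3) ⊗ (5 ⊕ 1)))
(((-5 ⊗ 7) ⊕ (1 ⊕ 8)) ⊗ ((8 ⊕ -3) ⊗ (5 ⊕ 1))) = -1

Expand innermost to outermost. Recall ⊕ takes the minimum of its arguments and ⊗ takes their sum. Working out the expression (((-5 ⊗ 7) ⊕ (1 ⊕ 8)) ⊗ ((8 ⊕ -3) ⊗ (5 ⊕ 1))) gives -1.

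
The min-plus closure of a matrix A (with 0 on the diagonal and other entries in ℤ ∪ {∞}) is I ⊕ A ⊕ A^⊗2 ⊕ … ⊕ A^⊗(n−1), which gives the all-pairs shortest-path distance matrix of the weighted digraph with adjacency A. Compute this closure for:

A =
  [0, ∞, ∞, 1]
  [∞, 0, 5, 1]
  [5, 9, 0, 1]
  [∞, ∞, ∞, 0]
Closure =
  [0, ∞, ∞, 1]
  [10, 0, 5, 1]
  [5, 9, 0, 1]
  [∞, ∞, ∞, 0]

This is the Floyd-Warshall all-pairs shortest-path computation. For each intermediate vertex k = 0, 1, …, 3, update dist[i][j] ← min(dist[i][j], dist[i][k] + dist[k][j]). The final matrix gives, for each (i, j), the minimum total weight of any directed path from i to j (possibly empty when i = j).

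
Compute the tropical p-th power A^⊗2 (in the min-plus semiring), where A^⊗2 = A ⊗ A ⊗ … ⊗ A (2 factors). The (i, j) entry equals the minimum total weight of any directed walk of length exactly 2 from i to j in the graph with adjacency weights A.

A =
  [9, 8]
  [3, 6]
A^⊗2 =
  [11, 14]
  [9, 11]

Each entry (A^⊗2)_ij equals the minimum over all length-2 walks i = v_0 → v_1 → … → v_2 = j of Σ_t A[v_t][v_{t+1}]. For example, for (i, j) = (0, 1) we minimise over 2 possible intermediate vertex sequences; the minimum is 14, attained along the walk 0 → 1 → 1.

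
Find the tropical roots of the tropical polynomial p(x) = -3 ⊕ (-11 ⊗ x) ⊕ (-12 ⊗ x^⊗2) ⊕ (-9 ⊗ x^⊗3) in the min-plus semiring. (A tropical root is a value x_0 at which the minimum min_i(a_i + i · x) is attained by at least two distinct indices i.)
Roots: {-3, 1, 8}

Each tropical root is a break point of the lower envelope of the lines y = a_i + i · x (there are 4 lines, with slopes 0, 1, ..., 3). Only the lines that attain the minimum somewhere contribute to roots; other lines are dominated. Here the surviving (envelope) indices are i = 3, i = 2, i = 1, i = 0.
Intersections between consecutive envelope lines give the roots: for adjacent envelope indices i < j the intersection is x = (a_i − a_j) / (j − i). Reading off the sorted break points: {-3, 1, 8}.
Verification: at each break x_0, at least two indices attain the minimum of min_i(a_i + i · x_0).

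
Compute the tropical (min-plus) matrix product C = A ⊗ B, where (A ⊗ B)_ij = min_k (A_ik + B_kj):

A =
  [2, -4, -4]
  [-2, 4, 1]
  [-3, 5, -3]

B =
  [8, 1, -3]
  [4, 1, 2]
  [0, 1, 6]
A ⊗ B =
  [-4, -3, -2]
  [1, -1, -5]
  [-3, -2, -6]

Apply the min-plus product entry-by-entry:
  C[0][0] = min over k of (A[0][0] + B[0][0] = 2 + 8 = 10, A[0][1] + B[1][0] = -4 + 4 = 0, A[0][2] + B[2][0] = -4 + 0 = -4) = -4 (attained at k = 2)
  C[0][1] = min over k of (A[0][0] + B[0][1] = 2 + 1 = 3, A[0][1] + B[1][1] = -4 + 1 = -3, A[0][2] + B[2][1] = -4 + 1 = -3) = -3 (attained at k = 1)
  C[0][2] = min over k of (A[0][0] + B[0][2] = 2 + -3 = -1, A[0][1] + B[1][2] = -4 + 2 = -2, A[0][2] + B[2][2] = -4 + 6 = 2) = -2 (attained at k = 1)
  C[1][0] = min over k of (A[1][0] + B[0][0] = -2 + 8 = 6, A[1][1] + B[1][0] = 4 + 4 = 8, A[1][2] + B[2][0] = 1 + 0 = 1) = 1 (attained at k = 2)
  C[1][1] = min over k of (A[1][0] + B[0][1] = -2 + 1 = -1, A[1][1] + B[1][1] = 4 + 1 = 5, A[1][2] + B[2][1] = 1 + 1 = 2) = -1 (attained at k = 0)
  C[1][2] = min over k of (A[1][0] + B[0][2] = -2 + -3 = -5, A[1][1] + B[1][2] = 4 + 2 = 6, A[1][2] + B[2][2] = 1 + 6 = 7) = -5 (attained at k = 0)
  C[2][0] = min over k of (A[2][0] + B[0][0] = -3 + 8 = 5, A[2][1] + B[1][0] = 5 + 4 = 9, A[2][2] + B[2][0] = -3 + 0 = -3) = -3 (attained at k = 2)
  C[2][1] = min over k of (A[2][0] + B[0][1] = -3 + 1 = -2, A[2][1] + B[1][1] = 5 + 1 = 6, A[2][2] + B[2][1] = -3 + 1 = -2) = -2 (attained at k = 0)
  C[2][2] = min over k of (A[2][0] + B[0][2] = -3 + -3 = -6, A[2][1] + B[1][2] = 5 + 2 = 7, A[2][2] + B[2][2] = -3 + 6 = 3) = -6 (attained at k = 0)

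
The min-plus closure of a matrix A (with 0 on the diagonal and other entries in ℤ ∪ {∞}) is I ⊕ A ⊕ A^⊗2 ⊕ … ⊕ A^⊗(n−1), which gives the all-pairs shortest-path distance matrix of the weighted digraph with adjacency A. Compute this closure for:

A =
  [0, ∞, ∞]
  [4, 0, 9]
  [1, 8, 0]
Closure =
  [0, ∞, ∞]
  [4, 0, 9]
  [1, 8, 0]

This is the Floyd-Warshall all-pairs shortest-path computation. For each intermediate vertex k = 0, 1, …, 2, update dist[i][j] ← min(dist[i][j], dist[i][k] + dist[k][j]). The final matrix gives, for each (i, j), the minimum total weight of any directed path from i to j (possibly empty when i = j).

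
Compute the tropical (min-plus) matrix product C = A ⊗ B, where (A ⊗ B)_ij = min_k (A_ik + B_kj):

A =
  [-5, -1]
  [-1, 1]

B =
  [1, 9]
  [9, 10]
A ⊗ B =
  [-4, 4]
  [0, 8]

Apply the min-plus product entry-by-entry:
  C[0][0] = min over k of (A[0][0] + B[0][0] = -5 + 1 = -4, A[0][1] + B[1][0] = -1 + 9 = 8) = -4 (attained at k = 0)
  C[0][1] = min over k of (A[0][0] + B[0][1] = -5 + 9 = 4, A[0][1] + B[1][1] = -1 + 10 = 9) = 4 (attained at k = 0)
  C[1][0] = min over k of (A[1][0] + B[0][0] = -1 + 1 = 0, A[1][1] + B[1][0] = 1 + 9 = 10) = 0 (attained at k = 0)
  C[1][1] = min over k of (A[1][0] + B[0][1] = -1 + 9 = 8, A[1][1] + B[1][1] = 1 + 10 = 11) = 8 (attained at k = 0)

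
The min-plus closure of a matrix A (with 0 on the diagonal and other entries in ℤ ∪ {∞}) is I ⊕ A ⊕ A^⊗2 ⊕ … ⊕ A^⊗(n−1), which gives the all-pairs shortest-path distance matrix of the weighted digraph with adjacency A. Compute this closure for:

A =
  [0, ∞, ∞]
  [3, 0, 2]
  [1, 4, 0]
Closure =
  [0, ∞, ∞]
  [3, 0, 2]
  [1, 4, 0]

This is the Floyd-Warshall all-pairs shortest-path computation. For each intermediate vertex k = 0, 1, …, 2, update dist[i][j] ← min(dist[i][j], dist[i][k] + dist[k][j]). The final matrix gives, for each (i, j), the minimum total weight of any directed path from i to j (possibly empty when i = j).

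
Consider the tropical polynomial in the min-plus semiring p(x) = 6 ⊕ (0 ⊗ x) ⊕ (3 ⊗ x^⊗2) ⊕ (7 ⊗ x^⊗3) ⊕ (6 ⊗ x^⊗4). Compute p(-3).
p(-3) = -6

A tropical monomial a ⊗ x^⊗i evaluates to a + i · x. Evaluating each term at x = -3:
  Term 0 contributes 6 + 0 · -3 = 6
  Term 1 contributes 0 + 1 · -3 = -3
  Term 2 contributes 3 + 2 · -3 = -3
  Term 3 contributes 7 + 3 · -3 = -2
  Term 4 contributes 6 + 4 · -3 = -6
p(-3) = ⊕ of these = min[6, -3, -3, -2, -6] = -6.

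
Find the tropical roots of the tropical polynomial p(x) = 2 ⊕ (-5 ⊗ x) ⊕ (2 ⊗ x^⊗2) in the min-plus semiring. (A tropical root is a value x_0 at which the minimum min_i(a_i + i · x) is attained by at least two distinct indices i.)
Roots: {-7, 7}

Each tropical root is a break point of the lower envelope of the lines y = a_i + i · x (there are 3 lines, with slopes 0, 1, ..., 2). Only the lines that attain the minimum somewhere contribute to roots; other lines are dominated. Here the surviving (envelope) indices are i = 2, i = 1, i = 0.
Intersections between consecutive envelope lines give the roots: for adjacent envelope indices i < j the intersection is x = (a_i − a_j) / (j − i). Reading off the sorted break points: {-7, 7}.
Verification: at each break x_0, at least two indices attain the minimum of min_i(a_i + i · x_0).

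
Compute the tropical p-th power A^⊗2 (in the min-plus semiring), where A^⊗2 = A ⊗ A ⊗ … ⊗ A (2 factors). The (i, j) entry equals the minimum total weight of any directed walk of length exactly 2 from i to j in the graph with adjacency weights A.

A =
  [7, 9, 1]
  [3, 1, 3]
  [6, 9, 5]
A^⊗2 =
  [7, 10, 6]
  [4, 2, 4]
  [11, 10, 7]

Each entry (A^⊗2)_ij equals the minimum over all length-2 walks i = v_0 → v_1 → … → v_2 = j of Σ_t A[v_t][v_{t+1}]. For example, for (i, j) = (0, 2) we minimise over 3 possible intermediate vertex sequences; the minimum is 6, attained along the walk 0 → 2 → 2.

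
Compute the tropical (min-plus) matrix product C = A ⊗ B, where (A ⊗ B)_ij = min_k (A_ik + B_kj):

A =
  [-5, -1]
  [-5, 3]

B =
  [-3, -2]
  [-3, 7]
A ⊗ B =
  [-8, -7]
  [-8, -7]

Apply the min-plus product entry-by-entry:
  C[0][0] = min over k of (A[0][0] + B[0][0] = -5 + -3 = -8, A[0][1] + B[1][0] = -1 + -3 = -4) = -8 (attained at k = 0)
  C[0][1] = min over k of (A[0][0] + B[0][1] = -5 + -2 = -7, A[0][1] + B[1][1] = -1 + 7 = 6) = -7 (attained at k = 0)
  C[1][0] = min over k of (A[1][0] + B[0][0] = -5 + -3 = -8, A[1][1] + B[1][0] = 3 + -3 = 0) = -8 (attained at k = 0)
  C[1][1] = min over k of (A[1][0] + B[0][1] = -5 + -2 = -7, A[1][1] + B[1][1] = 3 + 7 = 10) = -7 (attained at k = 0)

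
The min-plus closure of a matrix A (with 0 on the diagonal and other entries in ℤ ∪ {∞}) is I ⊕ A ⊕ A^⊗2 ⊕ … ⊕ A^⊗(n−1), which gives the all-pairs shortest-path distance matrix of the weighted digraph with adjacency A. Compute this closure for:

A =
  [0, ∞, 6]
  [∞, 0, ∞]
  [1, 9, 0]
Closure =
  [0, 15, 6]
  [∞, 0, ∞]
  [1, 9, 0]

This is the Floyd-Warshall all-pairs shortest-path computation. For each intermediate vertex k = 0, 1, …, 2, update dist[i][j] ← min(dist[i][j], dist[i][k] + dist[k][j]). The final matrix gives, for each (i, j), the minimum total weight of any directed path from i to j (possibly empty when i = j).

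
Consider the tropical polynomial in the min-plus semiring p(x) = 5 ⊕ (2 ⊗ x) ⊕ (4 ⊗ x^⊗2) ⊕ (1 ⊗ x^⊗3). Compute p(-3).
p(-3) = -8

A tropical monomial a ⊗ x^⊗i evaluates to a + i · x. Evaluating each term at x = -3:
  Term 0 contributes 5 + 0 · -3 = 5
  Term 1 contributes 2 + 1 · -3 = -1
  Term 2 contributes 4 + 2 · -3 = -2
  Term 3 contributes 1 + 3 · -3 = -8
p(-3) = ⊕ of these = min[5, -1, -2, -8] = -8.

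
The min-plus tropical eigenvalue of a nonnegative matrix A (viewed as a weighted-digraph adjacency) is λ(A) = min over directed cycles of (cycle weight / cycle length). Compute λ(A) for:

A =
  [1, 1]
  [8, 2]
λ(A) = 1

Enumerate directed cycles and compute their means (weight / length). Sample:
  cycle 0 → 0: weight = 1, length = 1, mean = 1/1 ≈ 1.000
  cycle 1 → 1: weight = 2, length = 1, mean = 2/1 ≈ 2.000
  cycle 0 → 1 → 0: weight = 9, length = 2, mean = 9/2 ≈ 4.500
  cycle 1 → 0 → 1: weight = 9, length = 2, mean = 9/2 ≈ 4.500
Minimum mean = 1.000, attained e.g. along the cycle 0 → 0 with weight 1 and length 1. So λ(A) = 1/1 = 1.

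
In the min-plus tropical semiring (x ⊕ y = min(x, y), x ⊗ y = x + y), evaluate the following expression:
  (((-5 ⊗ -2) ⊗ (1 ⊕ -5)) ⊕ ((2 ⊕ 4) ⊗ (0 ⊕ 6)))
(((-5 ⊗ -2) ⊗ (1 ⊕ -5)) ⊕ ((2 ⊕ 4) ⊗ (0 ⊕ 6))) = -12

Expand innermost to outermost. Recall ⊕ takes the minimum of its arguments and ⊗ takes their sum. Working out the expression (((-5 ⊗ -2) ⊗ (1 ⊕ -5)) ⊕ ((2 ⊕ 4) ⊗ (0 ⊕ 6))) gives -12.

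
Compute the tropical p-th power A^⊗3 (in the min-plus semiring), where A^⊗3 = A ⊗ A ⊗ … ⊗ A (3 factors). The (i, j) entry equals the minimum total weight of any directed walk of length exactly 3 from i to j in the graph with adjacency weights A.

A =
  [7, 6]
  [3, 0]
A^⊗3 =
  [9, 6]
  [3, 0]

Each entry (A^⊗3)_ij equals the minimum over all length-3 walks i = v_0 → v_1 → … → v_3 = j of Σ_t A[v_t][v_{t+1}]. For example, for (i, j) = (0, 1) we minimise over 4 possible intermediate vertex sequences; the minimum is 6, attained along the walk 0 → 1 → 1 → 1.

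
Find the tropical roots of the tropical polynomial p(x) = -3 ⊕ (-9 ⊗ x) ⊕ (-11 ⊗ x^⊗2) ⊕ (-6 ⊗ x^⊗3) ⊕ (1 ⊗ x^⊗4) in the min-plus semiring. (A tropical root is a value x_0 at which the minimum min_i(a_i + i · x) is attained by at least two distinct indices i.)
Roots: {-7, -5, 2, 6}

Each tropical root is a break point of the lower envelope of the lines y = a_i + i · x (there are 5 lines, with slopes 0, 1, ..., 4). Only the lines that attain the minimum somewhere contribute to roots; other lines are dominated. Here the surviving (envelope) indices are i = 4, i = 3, i = 2, i = 1, i = 0.
Intersections between consecutive envelope lines give the roots: for adjacent envelope indices i < j the intersection is x = (a_i − a_j) / (j − i). Reading off the sorted break points: {-7, -5, 2, 6}.
Verification: at each break x_0, at least two indices attain the minimum of min_i(a_i + i · x_0).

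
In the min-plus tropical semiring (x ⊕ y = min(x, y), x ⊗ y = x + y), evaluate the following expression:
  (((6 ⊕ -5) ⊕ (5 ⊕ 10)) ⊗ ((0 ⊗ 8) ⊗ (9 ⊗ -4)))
(((6 ⊕ -5) ⊕ (5 ⊕ 10)) ⊗ ((0 ⊗ 8) ⊗ (9 ⊗ -4))) = 8

Expand innermost to outermost. Recall ⊕ takes the minimum of its arguments and ⊗ takes their sum. Working out the expression (((6 ⊕ -5) ⊕ (5 ⊕ 10)) ⊗ ((0 ⊗ 8) ⊗ (9 ⊗ -4))) gives 8.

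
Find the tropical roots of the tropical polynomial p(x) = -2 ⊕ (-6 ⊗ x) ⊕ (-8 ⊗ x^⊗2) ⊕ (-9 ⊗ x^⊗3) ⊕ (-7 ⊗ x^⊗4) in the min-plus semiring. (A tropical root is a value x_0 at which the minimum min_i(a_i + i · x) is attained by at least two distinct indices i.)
Roots: {-2, 1, 2, 4}

Each tropical root is a break point of the lower envelope of the lines y = a_i + i · x (there are 5 lines, with slopes 0, 1, ..., 4). Only the lines that attain the minimum somewhere contribute to roots; other lines are dominated. Here the surviving (envelope) indices are i = 4, i = 3, i = 2, i = 1, i = 0.
Intersections between consecutive envelope lines give the roots: for adjacent envelope indices i < j the intersection is x = (a_i − a_j) / (j − i). Reading off the sorted break points: {-2, 1, 2, 4}.
Verification: at each break x_0, at least two indices attain the minimum of min_i(a_i + i · x_0).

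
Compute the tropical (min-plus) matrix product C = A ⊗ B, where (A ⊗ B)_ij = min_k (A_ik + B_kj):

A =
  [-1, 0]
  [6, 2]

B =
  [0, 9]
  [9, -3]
A ⊗ B =
  [-1, -3]
  [6, -1]

Apply the min-plus product entry-by-entry:
  C[0][0] = min over k of (A[0][0] + B[0][0] = -1 + 0 = -1, A[0][1] + B[1][0] = 0 + 9 = 9) = -1 (attained at k = 0)
  C[0][1] = min over k of (A[0][0] + B[0][1] = -1 + 9 = 8, A[0][1] + B[1][1] = 0 + -3 = -3) = -3 (attained at k = 1)
  C[1][0] = min over k of (A[1][0] + B[0][0] = 6 + 0 = 6, A[1][1] + B[1][0] = 2 + 9 = 11) = 6 (attained at k = 0)
  C[1][1] = min over k of (A[1][0] + B[0][1] = 6 + 9 = 15, A[1][1] + B[1][1] = 2 + -3 = -1) = -1 (attained at k = 1)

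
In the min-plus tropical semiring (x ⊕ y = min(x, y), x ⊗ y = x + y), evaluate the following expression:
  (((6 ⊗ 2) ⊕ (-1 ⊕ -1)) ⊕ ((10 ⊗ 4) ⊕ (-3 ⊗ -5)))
(((6 ⊗ 2) ⊕ (-1 ⊕ -1)) ⊕ ((10 ⊗ 4) ⊕ (-3 ⊗ -5))) = -8

Expand innermost to outermost. Recall ⊕ takes the minimum of its arguments and ⊗ takes their sum. Working out the expression (((6 ⊗ 2) ⊕ (-1 ⊕ -1)) ⊕ ((10 ⊗ 4) ⊕ (-3 ⊗ -5))) gives -8.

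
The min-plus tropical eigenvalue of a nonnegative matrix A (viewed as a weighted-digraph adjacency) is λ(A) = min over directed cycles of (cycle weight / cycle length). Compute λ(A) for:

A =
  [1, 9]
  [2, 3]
λ(A) = 1

Enumerate directed cycles and compute their means (weight / length). Sample:
  cycle 0 → 0: weight = 1, length = 1, mean = 1/1 ≈ 1.000
  cycle 1 → 1: weight = 3, length = 1, mean = 3/1 ≈ 3.000
  cycle 0 → 1 → 0: weight = 11, length = 2, mean = 11/2 ≈ 5.500
  cycle 1 → 0 → 1: weight = 11, length = 2, mean = 11/2 ≈ 5.500
Minimum mean = 1.000, attained e.g. along the cycle 0 → 0 with weight 1 and length 1. So λ(A) = 1/1 = 1.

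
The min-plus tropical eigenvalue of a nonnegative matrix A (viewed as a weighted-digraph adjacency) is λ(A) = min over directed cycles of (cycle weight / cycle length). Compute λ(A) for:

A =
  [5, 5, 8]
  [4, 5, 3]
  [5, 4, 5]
λ(A) = 7/2

Enumerate directed cycles and compute their means (weight / length). Sample:
  cycle 0 → 0: weight = 5, length = 1, mean = 5/1 ≈ 5.000
  cycle 1 → 1: weight = 5, length = 1, mean = 5/1 ≈ 5.000
  cycle 2 → 2: weight = 5, length = 1, mean = 5/1 ≈ 5.000
  cycle 0 → 1 → 0: weight = 9, length = 2, mean = 9/2 ≈ 4.500
  cycle 0 → 2 → 0: weight = 13, length = 2, mean = 13/2 ≈ 6.500
  cycle 1 → 0 → 1: weight = 9, length = 2, mean = 9/2 ≈ 4.500
Minimum mean = 3.500, attained e.g. along the cycle 1 → 2 → 1 with weight 7 and length 2. So λ(A) = 7/2 = 7/2.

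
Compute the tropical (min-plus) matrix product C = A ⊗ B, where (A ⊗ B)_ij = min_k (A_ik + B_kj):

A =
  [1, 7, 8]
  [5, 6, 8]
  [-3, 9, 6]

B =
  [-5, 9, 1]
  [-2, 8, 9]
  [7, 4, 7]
A ⊗ B =
  [-4, 10, 2]
  [0, 12, 6]
  [-8, 6, -2]

Apply the min-plus product entry-by-entry:
  C[0][0] = min over k of (A[0][0] + B[0][0] = 1 + -5 = -4, A[0][1] + B[1][0] = 7 + -2 = 5, A[0][2] + B[2][0] = 8 + 7 = 15) = -4 (attained at k = 0)
  C[0][1] = min over k of (A[0][0] + B[0][1] = 1 + 9 = 10, A[0][1] + B[1][1] = 7 + 8 = 15, A[0][2] + B[2][1] = 8 + 4 = 12) = 10 (attained at k = 0)
  C[0][2] = min over k of (A[0][0] + B[0][2] = 1 + 1 = 2, A[0][1] + B[1][2] = 7 + 9 = 16, A[0][2] + B[2][2] = 8 + 7 = 15) = 2 (attained at k = 0)
  C[1][0] = min over k of (A[1][0] + B[0][0] = 5 + -5 = 0, A[1][1] + B[1][0] = 6 + -2 = 4, A[1][2] + B[2][0] = 8 + 7 = 15) = 0 (attained at k = 0)
  C[1][1] = min over k of (A[1][0] + B[0][1] = 5 + 9 = 14, A[1][1] + B[1][1] = 6 + 8 = 14, A[1][2] + B[2][1] = 8 + 4 = 12) = 12 (attained at k = 2)
  C[1][2] = min over k of (A[1][0] + B[0][2] = 5 + 1 = 6, A[1][1] + B[1][2] = 6 + 9 = 15, A[1][2] + B[2][2] = 8 + 7 = 15) = 6 (attained at k = 0)
  C[2][0] = min over k of (A[2][0] + B[0][0] = -3 + -5 = -8, A[2][1] + B[1][0] = 9 + -2 = 7, A[2][2] + B[2][0] = 6 + 7 = 13) = -8 (attained at k = 0)
  C[2][1] = min over k of (A[2][0] + B[0][1] = -3 + 9 = 6, A[2][1] + B[1][1] = 9 + 8 = 17, A[2][2] + B[2][1] = 6 + 4 = 10) = 6 (attained at k = 0)
  C[2][2] = min over k of (A[2][0] + B[0][2] = -3 + 1 = -2, A[2][1] + B[1][2] = 9 + 9 = 18, A[2][2] + B[2][2] = 6 + 7 = 13) = -2 (attained at k = 0)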